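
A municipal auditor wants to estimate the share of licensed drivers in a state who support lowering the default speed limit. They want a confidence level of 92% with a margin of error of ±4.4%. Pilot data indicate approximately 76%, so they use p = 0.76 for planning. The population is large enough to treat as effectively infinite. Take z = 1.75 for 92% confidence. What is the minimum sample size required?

With p = 0.76, p(1−p) = 0.1824.
n = z²·p(1−p)/E² = 1.75² × 0.1824 / 0.044² = 3.0625 × 0.1824 / 0.001936 ≈ 288.53.
Rounding up gives n = 289.

289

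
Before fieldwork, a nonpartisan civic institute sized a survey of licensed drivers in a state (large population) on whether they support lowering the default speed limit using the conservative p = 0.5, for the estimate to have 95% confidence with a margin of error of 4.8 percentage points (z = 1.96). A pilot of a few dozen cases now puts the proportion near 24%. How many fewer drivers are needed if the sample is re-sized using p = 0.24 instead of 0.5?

112

Conservative (p = 0.5): n = 1.96² × 0.25 / 0.048² ≈ 416.84 → 417.
Using p = 0.24: p(1−p) = 0.1824, so n = 1.96² × 0.1824 / 0.048² ≈ 304.13 → 305.
Reduction: 417 − 305 = 112.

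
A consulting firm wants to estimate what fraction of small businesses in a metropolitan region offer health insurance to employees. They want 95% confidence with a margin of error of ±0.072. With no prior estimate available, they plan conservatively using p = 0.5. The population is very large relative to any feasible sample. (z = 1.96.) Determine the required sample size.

With p = 0.5, p(1−p) = 0.25.
n = z²·p(1−p)/E² = 1.96² × 0.2500 / 0.072² = 3.8416 × 0.2500 / 0.005184 ≈ 185.26.
Rounding up gives n = 186.

186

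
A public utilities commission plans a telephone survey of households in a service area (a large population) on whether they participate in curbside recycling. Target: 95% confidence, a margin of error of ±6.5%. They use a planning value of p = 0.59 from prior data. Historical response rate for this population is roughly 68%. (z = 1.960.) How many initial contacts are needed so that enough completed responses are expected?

Completed interviews needed: n₀ = 1.960² × 0.2419 / 0.065² ≈ 219.95 → 220.
At a 68% response rate, contacts needed = 220 / 0.68 ≈ 323.53 → 324.

324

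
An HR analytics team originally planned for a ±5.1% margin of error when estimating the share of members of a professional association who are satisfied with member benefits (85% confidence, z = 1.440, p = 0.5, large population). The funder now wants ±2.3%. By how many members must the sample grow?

780

At ±5.1%: n = 1.440² × 0.2500 / 0.051² ≈ 199.31 → 200.
At ±2.3%: n = 1.440² × 0.2500 / 0.023² ≈ 979.96 → 980.
Additional respondents: 980 − 200 = 780.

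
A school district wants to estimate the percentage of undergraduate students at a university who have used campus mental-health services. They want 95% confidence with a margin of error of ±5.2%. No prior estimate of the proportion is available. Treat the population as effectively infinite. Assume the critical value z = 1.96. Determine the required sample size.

356

With no prior estimate, use p = 0.5, giving p(1−p) = 0.25.
n = z²·p(1−p)/E² = 1.96² × 0.2500 / 0.052² = 3.8416 × 0.2500 / 0.002704 ≈ 355.18.
Rounding up gives n = 356.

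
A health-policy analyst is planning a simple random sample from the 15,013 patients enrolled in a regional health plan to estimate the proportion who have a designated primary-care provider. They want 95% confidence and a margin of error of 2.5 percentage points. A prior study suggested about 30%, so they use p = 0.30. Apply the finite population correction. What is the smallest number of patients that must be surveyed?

For 95% confidence, z = 1.960.
Unadjusted: n₀ = 1.960² × 0.30 × 0.70 / 0.025² ≈ 1290.78, so n₀ = 1291.
Finite population correction with N = 15,013: n = n₀ / (1 + (n₀−1)/N) = 1291 / (1 + 1290/15013) = 1291 / 1.0859 ≈ 1188.85.
Rounding up, n = 1189.

1189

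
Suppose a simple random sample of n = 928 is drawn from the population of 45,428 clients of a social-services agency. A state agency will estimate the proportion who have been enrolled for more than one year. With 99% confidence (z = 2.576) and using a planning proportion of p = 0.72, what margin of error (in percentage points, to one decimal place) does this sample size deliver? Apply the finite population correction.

3.8

Finite-population factor: (N−n)/(N−1) = (45428−928)/(45428−1) = 0.9796.
SE(p̂) = √[p(1−p)/n · (N−n)/(N−1)] = √[0.2016/928 × 0.9796] = 0.01459.
E = z × SE = 2.576 × 0.01459 = 0.03758 ≈ 3.8 percentage points.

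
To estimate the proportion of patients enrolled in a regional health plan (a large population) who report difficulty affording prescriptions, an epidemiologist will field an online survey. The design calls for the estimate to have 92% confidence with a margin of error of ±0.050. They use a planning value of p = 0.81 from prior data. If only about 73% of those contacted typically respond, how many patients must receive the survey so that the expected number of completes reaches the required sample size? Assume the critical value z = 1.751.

259

Completed interviews needed: n₀ = 1.751² × 0.1539 / 0.050² ≈ 188.74 → 189.
At a 73% response rate, contacts needed = 189 / 0.73 ≈ 258.90 → 259.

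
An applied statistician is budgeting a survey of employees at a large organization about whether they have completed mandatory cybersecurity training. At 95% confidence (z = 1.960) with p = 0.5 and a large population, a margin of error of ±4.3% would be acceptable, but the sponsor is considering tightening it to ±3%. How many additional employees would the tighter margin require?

At ±4.3%: n = 1.960² × 0.2500 / 0.043² ≈ 519.42 → 520.
At ±3%: n = 1.960² × 0.2500 / 0.030² ≈ 1067.11 → 1068.
Additional respondents: 1068 − 520 = 548.

548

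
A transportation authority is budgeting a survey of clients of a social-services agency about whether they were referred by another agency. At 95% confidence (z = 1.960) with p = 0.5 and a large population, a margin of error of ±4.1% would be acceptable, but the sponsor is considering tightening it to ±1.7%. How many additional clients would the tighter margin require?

At ±4.1%: n = 1.960² × 0.2500 / 0.041² ≈ 571.33 → 572.
At ±1.7%: n = 1.960² × 0.2500 / 0.017² ≈ 3323.18 → 3324.
Additional respondents: 3324 − 572 = 2752.

2752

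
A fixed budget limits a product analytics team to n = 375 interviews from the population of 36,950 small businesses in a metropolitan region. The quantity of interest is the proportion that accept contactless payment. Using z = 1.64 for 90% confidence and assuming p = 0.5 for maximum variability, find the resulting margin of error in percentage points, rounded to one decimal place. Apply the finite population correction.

Finite-population factor: (N−n)/(N−1) = (36950−375)/(36950−1) = 0.9899.
SE(p̂) = √[p(1−p)/n · (N−n)/(N−1)] = √[0.2500/375 × 0.9899] = 0.02569.
E = z × SE = 1.64 × 0.02569 = 0.04213 ≈ 4.2 percentage points.

4.2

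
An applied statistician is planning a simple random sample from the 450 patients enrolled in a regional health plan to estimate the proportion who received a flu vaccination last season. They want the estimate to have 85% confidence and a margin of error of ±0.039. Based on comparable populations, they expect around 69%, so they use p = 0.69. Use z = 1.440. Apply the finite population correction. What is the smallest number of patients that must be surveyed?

178

Unadjusted: n₀ = 1.440² × 0.69 × 0.31 / 0.039² ≈ 291.61, so n₀ = 292.
Finite population correction with N = 450: n = n₀ / (1 + (n₀−1)/N) = 292 / (1 + 291/450) = 292 / 1.6467 ≈ 177.33.
Rounding up, n = 178.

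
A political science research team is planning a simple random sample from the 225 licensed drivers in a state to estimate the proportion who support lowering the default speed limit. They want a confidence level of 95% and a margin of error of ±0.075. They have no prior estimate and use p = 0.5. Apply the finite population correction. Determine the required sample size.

For 95% confidence, z = 1.960.
Unadjusted: n₀ = 1.960² × 0.50 × 0.50 / 0.075² ≈ 170.74, so n₀ = 171.
Finite population correction with N = 225: n = n₀ / (1 + (n₀−1)/N) = 171 / (1 + 170/225) = 171 / 1.7556 ≈ 97.41.
Rounding up, n = 98.

98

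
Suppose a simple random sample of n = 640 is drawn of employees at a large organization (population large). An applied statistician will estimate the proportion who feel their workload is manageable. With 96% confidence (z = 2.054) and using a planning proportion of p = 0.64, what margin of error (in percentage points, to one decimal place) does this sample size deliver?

3.9

SE(p̂) = √[p(1−p)/n] = √[0.2304/640] = 0.01897.
E = z × SE = 2.054 × 0.01897 = 0.03897, or 3.9 percentage points.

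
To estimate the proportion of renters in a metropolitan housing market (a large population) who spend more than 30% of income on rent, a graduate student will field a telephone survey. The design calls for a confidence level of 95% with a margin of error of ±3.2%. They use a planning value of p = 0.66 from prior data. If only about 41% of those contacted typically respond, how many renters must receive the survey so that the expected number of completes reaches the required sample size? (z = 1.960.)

Completed interviews needed: n₀ = 1.960² × 0.2244 / 0.032² ≈ 841.85 → 842.
At a 41% response rate, contacts needed = 842 / 0.41 ≈ 2053.66 → 2054.

2054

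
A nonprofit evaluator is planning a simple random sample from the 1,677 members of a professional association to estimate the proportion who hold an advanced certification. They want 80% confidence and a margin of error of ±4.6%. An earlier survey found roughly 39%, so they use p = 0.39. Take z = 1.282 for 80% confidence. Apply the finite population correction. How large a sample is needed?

Unadjusted: n₀ = 1.282² × 0.39 × 0.61 / 0.046² ≈ 184.78, so n₀ = 185.
Finite population correction with N = 1,677: n = n₀ / (1 + (n₀−1)/N) = 185 / (1 + 184/1677) = 185 / 1.1097 ≈ 166.71.
Rounding up, n = 167.

167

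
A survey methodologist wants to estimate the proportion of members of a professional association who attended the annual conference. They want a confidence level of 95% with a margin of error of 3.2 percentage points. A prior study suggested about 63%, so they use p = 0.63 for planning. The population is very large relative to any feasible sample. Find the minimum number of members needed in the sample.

For 95% confidence, z = 1.960.
With p = 0.63, p(1−p) = 0.2331.
n = z²·p(1−p)/E² = 1.960² × 0.2331 / 0.032² = 3.8416 × 0.2331 / 0.001024 ≈ 874.49.
Rounding up gives n = 875.

875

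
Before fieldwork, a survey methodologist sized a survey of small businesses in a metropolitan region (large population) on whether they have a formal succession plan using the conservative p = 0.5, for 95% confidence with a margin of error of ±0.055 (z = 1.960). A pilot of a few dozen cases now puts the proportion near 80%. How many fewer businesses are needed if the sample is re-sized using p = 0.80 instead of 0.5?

114

Conservative (p = 0.5): n = 1.960² × 0.25 / 0.055² ≈ 317.49 → 318.
Using p = 0.80: p(1−p) = 0.1600, so n = 1.960² × 0.1600 / 0.055² ≈ 203.19 → 204.
Reduction: 318 − 204 = 114.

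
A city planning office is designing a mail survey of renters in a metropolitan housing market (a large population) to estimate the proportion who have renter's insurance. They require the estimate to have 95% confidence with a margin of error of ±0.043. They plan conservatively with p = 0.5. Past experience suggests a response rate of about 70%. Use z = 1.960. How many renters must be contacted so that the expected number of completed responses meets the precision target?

743

Completed interviews needed: n₀ = 1.960² × 0.2500 / 0.043² ≈ 519.42 → 520.
At a 70% response rate, contacts needed = 520 / 0.70 ≈ 742.86 → 743.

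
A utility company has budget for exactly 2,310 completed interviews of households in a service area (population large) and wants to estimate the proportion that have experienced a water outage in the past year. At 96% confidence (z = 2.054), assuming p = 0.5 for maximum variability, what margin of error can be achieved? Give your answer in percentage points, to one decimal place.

2.1

SE(p̂) = √[p(1−p)/n] = √[0.2500/2310] = 0.01040.
E = z × SE = 2.054 × 0.01040 = 0.02137, or 2.1 percentage points.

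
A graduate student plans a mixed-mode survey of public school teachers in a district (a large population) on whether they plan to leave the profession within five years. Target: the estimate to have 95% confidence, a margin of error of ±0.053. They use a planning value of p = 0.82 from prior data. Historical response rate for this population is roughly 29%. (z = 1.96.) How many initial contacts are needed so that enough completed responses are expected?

Completed interviews needed: n₀ = 1.96² × 0.1476 / 0.053² ≈ 201.86 → 202.
At a 29% response rate, contacts needed = 202 / 0.29 ≈ 696.55 → 697.

697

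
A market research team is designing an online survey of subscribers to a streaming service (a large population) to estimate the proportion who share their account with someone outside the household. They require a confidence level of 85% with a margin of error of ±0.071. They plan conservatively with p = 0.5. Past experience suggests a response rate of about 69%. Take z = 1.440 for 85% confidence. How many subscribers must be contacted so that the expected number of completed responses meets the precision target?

Completed interviews needed: n₀ = 1.440² × 0.2500 / 0.071² ≈ 102.84 → 103.
At a 69% response rate, contacts needed = 103 / 0.69 ≈ 149.28 → 150.

150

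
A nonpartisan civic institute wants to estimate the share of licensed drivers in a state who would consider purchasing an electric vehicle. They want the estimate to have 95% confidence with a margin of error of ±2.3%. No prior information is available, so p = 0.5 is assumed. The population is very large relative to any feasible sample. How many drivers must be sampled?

For 95% confidence, z = 1.960.
With p = 0.5, p(1−p) = 0.25.
n = z²·p(1−p)/E² = 1.960² × 0.2500 / 0.023² = 3.8416 × 0.2500 / 0.000529 ≈ 1815.50.
Rounding up gives n = 1816.

1816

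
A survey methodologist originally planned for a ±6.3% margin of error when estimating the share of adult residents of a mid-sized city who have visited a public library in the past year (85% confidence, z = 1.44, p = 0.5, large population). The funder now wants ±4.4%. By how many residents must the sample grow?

At ±6.3%: n = 1.44² × 0.2500 / 0.063² ≈ 130.61 → 131.
At ±4.4%: n = 1.44² × 0.2500 / 0.044² ≈ 267.77 → 268.
Additional respondents: 268 − 131 = 137.

137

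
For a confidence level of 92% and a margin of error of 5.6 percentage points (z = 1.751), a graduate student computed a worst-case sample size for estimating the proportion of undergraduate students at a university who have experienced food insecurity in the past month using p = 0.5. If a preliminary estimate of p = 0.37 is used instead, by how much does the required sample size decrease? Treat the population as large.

Conservative (p = 0.5): n = 1.751² × 0.25 / 0.056² ≈ 244.42 → 245.
Using p = 0.37: p(1−p) = 0.2331, so n = 1.751² × 0.2331 / 0.056² ≈ 227.90 → 228.
Reduction: 245 − 228 = 17.

17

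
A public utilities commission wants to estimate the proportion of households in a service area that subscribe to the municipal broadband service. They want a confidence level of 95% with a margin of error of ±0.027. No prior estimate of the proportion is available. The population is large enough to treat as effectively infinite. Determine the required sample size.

1318

For 95% confidence, z = 1.96.
With no prior estimate, use p = 0.5, giving p(1−p) = 0.25.
n = z²·p(1−p)/E² = 1.96² × 0.2500 / 0.027² = 3.8416 × 0.2500 / 0.000729 ≈ 1317.42.
Rounding up gives n = 1318.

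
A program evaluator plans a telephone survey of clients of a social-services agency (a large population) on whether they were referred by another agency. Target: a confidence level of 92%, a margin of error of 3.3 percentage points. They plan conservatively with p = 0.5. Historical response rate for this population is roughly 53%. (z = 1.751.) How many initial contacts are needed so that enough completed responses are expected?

Completed interviews needed: n₀ = 1.751² × 0.2500 / 0.033² ≈ 703.86 → 704.
At a 53% response rate, contacts needed = 704 / 0.53 ≈ 1328.30 → 1329.

1329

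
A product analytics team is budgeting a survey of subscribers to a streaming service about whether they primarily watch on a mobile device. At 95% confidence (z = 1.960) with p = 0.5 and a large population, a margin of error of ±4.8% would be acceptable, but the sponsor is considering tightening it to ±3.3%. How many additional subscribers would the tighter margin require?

465

At ±4.8%: n = 1.960² × 0.2500 / 0.048² ≈ 416.84 → 417.
At ±3.3%: n = 1.960² × 0.2500 / 0.033² ≈ 881.91 → 882.
Additional respondents: 882 − 417 = 465.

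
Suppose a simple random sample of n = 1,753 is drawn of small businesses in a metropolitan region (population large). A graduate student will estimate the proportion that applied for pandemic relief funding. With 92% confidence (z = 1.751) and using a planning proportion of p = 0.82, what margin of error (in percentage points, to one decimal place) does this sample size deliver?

SE(p̂) = √[p(1−p)/n] = √[0.1476/1753] = 0.00918.
E = z × SE = 1.751 × 0.00918 = 0.01607, or 1.6 percentage points.

1.6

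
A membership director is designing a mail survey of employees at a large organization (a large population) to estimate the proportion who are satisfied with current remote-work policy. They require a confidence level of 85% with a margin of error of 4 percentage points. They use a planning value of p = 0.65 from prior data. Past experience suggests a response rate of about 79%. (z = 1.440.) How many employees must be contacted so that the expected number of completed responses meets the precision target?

Completed interviews needed: n₀ = 1.440² × 0.2275 / 0.040² ≈ 294.84 → 295.
At a 79% response rate, contacts needed = 295 / 0.79 ≈ 373.42 → 374.

374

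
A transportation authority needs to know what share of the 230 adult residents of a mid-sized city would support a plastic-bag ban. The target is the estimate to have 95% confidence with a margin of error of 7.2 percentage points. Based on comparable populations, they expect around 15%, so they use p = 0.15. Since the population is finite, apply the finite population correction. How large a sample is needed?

68

For 95% confidence, z = 1.960.
Unadjusted: n₀ = 1.960² × 0.15 × 0.85 / 0.072² ≈ 94.48, so n₀ = 95.
Finite population correction with N = 230: n = n₀ / (1 + (n₀−1)/N) = 95 / (1 + 94/230) = 95 / 1.4087 ≈ 67.44.
Rounding up, n = 68.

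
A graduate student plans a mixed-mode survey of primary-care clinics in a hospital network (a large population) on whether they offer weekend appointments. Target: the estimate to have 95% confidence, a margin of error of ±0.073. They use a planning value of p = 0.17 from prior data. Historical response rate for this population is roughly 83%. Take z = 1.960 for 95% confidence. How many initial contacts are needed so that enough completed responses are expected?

Completed interviews needed: n₀ = 1.960² × 0.1411 / 0.073² ≈ 101.72 → 102.
At an 83% response rate, contacts needed = 102 / 0.83 ≈ 122.89 → 123.

123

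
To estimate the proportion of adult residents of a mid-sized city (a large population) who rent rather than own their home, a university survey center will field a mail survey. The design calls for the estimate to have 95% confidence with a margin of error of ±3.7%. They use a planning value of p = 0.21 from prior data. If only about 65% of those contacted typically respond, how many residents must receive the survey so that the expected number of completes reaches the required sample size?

717

For 95% confidence, z = 1.960.
Completed interviews needed: n₀ = 1.960² × 0.1659 / 0.037² ≈ 465.54 → 466.
At a 65% response rate, contacts needed = 466 / 0.65 ≈ 716.92 → 717.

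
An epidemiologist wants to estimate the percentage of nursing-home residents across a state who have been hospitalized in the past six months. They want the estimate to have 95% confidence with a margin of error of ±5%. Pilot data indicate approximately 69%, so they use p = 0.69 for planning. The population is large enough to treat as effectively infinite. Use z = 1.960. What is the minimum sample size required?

329

With p = 0.69, p(1−p) = 0.2139.
n = z²·p(1−p)/E² = 1.960² × 0.2139 / 0.050² = 3.8416 × 0.2139 / 0.002500 ≈ 328.69.
Rounding up gives n = 329.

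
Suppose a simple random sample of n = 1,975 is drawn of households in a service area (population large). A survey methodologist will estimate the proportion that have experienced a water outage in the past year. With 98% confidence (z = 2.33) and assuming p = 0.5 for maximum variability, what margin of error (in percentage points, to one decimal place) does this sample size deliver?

SE(p̂) = √[p(1−p)/n] = √[0.2500/1975] = 0.01125.
E = z × SE = 2.33 × 0.01125 = 0.02621, or 2.6 percentage points.

2.6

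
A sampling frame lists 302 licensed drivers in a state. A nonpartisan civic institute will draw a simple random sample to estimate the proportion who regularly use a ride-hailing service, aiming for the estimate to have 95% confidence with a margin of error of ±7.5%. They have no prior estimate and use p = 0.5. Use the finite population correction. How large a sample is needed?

110

For 95% confidence, z = 1.960.
Unadjusted: n₀ = 1.960² × 0.50 × 0.50 / 0.075² ≈ 170.74, so n₀ = 171.
Finite population correction with N = 302: n = n₀ / (1 + (n₀−1)/N) = 171 / (1 + 170/302) = 171 / 1.5629 ≈ 109.41.
Rounding up, n = 110.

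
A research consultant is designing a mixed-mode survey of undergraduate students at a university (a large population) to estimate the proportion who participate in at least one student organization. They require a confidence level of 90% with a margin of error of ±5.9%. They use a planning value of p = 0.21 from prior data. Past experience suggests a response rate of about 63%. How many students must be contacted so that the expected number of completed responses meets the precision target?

For 90% confidence, z = 1.645.
Completed interviews needed: n₀ = 1.645² × 0.1659 / 0.059² ≈ 128.97 → 129.
At a 63% response rate, contacts needed = 129 / 0.63 ≈ 204.76 → 205.

205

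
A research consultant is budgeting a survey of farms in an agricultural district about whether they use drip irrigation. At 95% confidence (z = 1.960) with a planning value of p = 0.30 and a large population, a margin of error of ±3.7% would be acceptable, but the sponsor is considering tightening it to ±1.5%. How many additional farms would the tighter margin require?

At ±3.7%: n = 1.960² × 0.2100 / 0.037² ≈ 589.29 → 590.
At ±1.5%: n = 1.960² × 0.2100 / 0.015² ≈ 3585.49 → 3586.
Additional respondents: 3586 − 590 = 2996.

2996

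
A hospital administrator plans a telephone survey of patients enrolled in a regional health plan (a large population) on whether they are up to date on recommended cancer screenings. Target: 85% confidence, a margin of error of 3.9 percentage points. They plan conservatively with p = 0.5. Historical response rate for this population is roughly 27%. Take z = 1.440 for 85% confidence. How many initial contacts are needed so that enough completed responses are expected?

Completed interviews needed: n₀ = 1.440² × 0.2500 / 0.039² ≈ 340.83 → 341.
At a 27% response rate, contacts needed = 341 / 0.27 ≈ 1262.96 → 1263.

1263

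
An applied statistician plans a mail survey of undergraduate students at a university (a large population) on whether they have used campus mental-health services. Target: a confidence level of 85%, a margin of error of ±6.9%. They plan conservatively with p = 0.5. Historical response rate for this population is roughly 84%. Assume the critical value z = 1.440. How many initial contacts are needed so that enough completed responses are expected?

Completed interviews needed: n₀ = 1.440² × 0.2500 / 0.069² ≈ 108.88 → 109.
At an 84% response rate, contacts needed = 109 / 0.84 ≈ 129.76 → 130.

130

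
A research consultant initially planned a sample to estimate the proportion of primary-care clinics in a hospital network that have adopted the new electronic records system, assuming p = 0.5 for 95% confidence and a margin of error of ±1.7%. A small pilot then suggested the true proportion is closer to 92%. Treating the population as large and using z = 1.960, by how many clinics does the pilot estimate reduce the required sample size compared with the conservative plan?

Conservative (p = 0.5): n = 1.960² × 0.25 / 0.017² ≈ 3323.18 → 3324.
Using p = 0.92: p(1−p) = 0.0736, so n = 1.960² × 0.0736 / 0.017² ≈ 978.35 → 979.
Reduction: 3324 − 979 = 2345.

2345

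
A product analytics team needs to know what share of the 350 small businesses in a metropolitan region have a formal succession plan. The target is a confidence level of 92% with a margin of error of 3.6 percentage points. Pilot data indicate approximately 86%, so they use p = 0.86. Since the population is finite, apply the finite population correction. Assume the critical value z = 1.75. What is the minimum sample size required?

158

Unadjusted: n₀ = 1.75² × 0.86 × 0.14 / 0.036² ≈ 284.51, so n₀ = 285.
Finite population correction with N = 350: n = n₀ / (1 + (n₀−1)/N) = 285 / (1 + 284/350) = 285 / 1.8114 ≈ 157.33.
Rounding up, n = 158.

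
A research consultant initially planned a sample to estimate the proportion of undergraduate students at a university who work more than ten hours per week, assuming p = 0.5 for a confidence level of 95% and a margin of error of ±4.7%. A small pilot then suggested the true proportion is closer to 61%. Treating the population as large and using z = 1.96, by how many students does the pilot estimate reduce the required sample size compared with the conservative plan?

21

Conservative (p = 0.5): n = 1.96² × 0.25 / 0.047² ≈ 434.77 → 435.
Using p = 0.61: p(1−p) = 0.2379, so n = 1.96² × 0.2379 / 0.047² ≈ 413.72 → 414.
Reduction: 435 − 414 = 21.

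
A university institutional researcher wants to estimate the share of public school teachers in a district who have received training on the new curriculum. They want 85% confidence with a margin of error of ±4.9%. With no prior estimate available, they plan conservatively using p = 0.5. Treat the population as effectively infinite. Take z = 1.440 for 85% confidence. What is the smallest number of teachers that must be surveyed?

With p = 0.5, p(1−p) = 0.25.
n = z²·p(1−p)/E² = 1.440² × 0.2500 / 0.049² = 2.0736 × 0.2500 / 0.002401 ≈ 215.91.
Rounding up gives n = 216.

216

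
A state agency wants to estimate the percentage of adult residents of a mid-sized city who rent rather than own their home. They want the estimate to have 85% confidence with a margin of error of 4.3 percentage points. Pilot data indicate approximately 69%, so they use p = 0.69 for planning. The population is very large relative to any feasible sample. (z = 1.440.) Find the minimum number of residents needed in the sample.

With p = 0.69, p(1−p) = 0.2139.
n = z²·p(1−p)/E² = 1.440² × 0.2139 / 0.043² = 2.0736 × 0.2139 / 0.001849 ≈ 239.88.
Rounding up gives n = 240.

240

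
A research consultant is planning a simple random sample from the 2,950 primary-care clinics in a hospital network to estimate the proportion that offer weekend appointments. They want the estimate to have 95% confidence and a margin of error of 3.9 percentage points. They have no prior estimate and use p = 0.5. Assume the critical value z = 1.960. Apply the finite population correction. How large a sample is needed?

Unadjusted: n₀ = 1.960² × 0.50 × 0.50 / 0.039² ≈ 631.43, so n₀ = 632.
Finite population correction with N = 2,950: n = n₀ / (1 + (n₀−1)/N) = 632 / (1 + 631/2950) = 632 / 1.2139 ≈ 520.64.
Rounding up, n = 521.

521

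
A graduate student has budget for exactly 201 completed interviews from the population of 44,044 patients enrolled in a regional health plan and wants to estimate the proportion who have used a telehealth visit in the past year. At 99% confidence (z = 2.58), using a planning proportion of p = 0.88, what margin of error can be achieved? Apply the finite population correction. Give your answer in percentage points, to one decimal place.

Finite-population factor: (N−n)/(N−1) = (44044−201)/(44044−1) = 0.9955.
SE(p̂) = √[p(1−p)/n · (N−n)/(N−1)] = √[0.1056/201 × 0.9955] = 0.02287.
E = z × SE = 2.58 × 0.02287 = 0.05900 ≈ 5.9 percentage points.

5.9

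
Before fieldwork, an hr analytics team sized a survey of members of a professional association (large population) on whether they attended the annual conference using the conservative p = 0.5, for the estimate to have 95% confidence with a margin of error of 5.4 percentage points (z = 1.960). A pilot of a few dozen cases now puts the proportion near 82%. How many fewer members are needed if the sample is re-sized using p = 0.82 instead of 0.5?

Conservative (p = 0.5): n = 1.960² × 0.25 / 0.054² ≈ 329.36 → 330.
Using p = 0.82: p(1−p) = 0.1476, so n = 1.960² × 0.1476 / 0.054² ≈ 194.45 → 195.
Reduction: 330 − 195 = 135.

135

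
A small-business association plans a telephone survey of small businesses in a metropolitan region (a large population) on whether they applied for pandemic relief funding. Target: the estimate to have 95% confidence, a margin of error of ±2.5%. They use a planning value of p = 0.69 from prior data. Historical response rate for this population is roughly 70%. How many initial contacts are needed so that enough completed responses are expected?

1879

For 95% confidence, z = 1.96.
Completed interviews needed: n₀ = 1.96² × 0.2139 / 0.025² ≈ 1314.75 → 1315.
At a 70% response rate, contacts needed = 1315 / 0.70 ≈ 1878.57 → 1879.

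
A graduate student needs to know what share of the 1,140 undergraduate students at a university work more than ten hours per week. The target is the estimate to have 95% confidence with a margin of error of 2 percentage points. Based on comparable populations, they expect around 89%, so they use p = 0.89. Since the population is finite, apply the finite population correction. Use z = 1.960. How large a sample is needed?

Unadjusted: n₀ = 1.960² × 0.89 × 0.11 / 0.020² ≈ 940.23, so n₀ = 941.
Finite population correction with N = 1,140: n = n₀ / (1 + (n₀−1)/N) = 941 / (1 + 940/1140) = 941 / 1.8246 ≈ 515.74.
Rounding up, n = 516.

516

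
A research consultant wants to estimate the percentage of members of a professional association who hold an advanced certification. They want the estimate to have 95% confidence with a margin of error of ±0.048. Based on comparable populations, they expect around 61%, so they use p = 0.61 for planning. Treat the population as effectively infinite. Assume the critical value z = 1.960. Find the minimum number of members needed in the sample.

397

With p = 0.61, p(1−p) = 0.2379.
n = z²·p(1−p)/E² = 1.960² × 0.2379 / 0.048² = 3.8416 × 0.2379 / 0.002304 ≈ 396.67.
Rounding up gives n = 397.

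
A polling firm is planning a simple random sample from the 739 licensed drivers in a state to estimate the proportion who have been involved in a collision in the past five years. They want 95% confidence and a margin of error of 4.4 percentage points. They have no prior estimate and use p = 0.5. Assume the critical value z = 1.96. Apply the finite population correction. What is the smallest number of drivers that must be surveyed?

298

Unadjusted: n₀ = 1.96² × 0.50 × 0.50 / 0.044² ≈ 496.07, so n₀ = 497.
Finite population correction with N = 739: n = n₀ / (1 + (n₀−1)/N) = 497 / (1 + 496/739) = 497 / 1.6712 ≈ 297.40.
Rounding up, n = 298.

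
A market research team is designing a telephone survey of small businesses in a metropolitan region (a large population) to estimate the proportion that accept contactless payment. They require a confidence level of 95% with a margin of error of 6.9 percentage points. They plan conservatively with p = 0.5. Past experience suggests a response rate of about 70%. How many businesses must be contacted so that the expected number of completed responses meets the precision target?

For 95% confidence, z = 1.960.
Completed interviews needed: n₀ = 1.960² × 0.2500 / 0.069² ≈ 201.72 → 202.
At a 70% response rate, contacts needed = 202 / 0.70 ≈ 288.57 → 289.

289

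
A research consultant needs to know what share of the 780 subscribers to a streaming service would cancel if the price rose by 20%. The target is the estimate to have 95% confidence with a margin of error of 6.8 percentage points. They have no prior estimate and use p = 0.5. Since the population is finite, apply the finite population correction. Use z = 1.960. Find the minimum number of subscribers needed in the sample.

Unadjusted: n₀ = 1.960² × 0.50 × 0.50 / 0.068² ≈ 207.70, so n₀ = 208.
Finite population correction with N = 780: n = n₀ / (1 + (n₀−1)/N) = 208 / (1 + 207/780) = 208 / 1.2654 ≈ 164.38.
Rounding up, n = 165.

165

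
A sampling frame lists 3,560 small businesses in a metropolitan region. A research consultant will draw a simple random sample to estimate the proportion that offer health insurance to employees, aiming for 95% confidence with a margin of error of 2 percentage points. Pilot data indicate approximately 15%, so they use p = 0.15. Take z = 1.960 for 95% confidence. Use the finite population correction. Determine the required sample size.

912

Unadjusted: n₀ = 1.960² × 0.15 × 0.85 / 0.020² ≈ 1224.51, so n₀ = 1225.
Finite population correction with N = 3,560: n = n₀ / (1 + (n₀−1)/N) = 1225 / (1 + 1224/3560) = 1225 / 1.3438 ≈ 911.58.
Rounding up, n = 912.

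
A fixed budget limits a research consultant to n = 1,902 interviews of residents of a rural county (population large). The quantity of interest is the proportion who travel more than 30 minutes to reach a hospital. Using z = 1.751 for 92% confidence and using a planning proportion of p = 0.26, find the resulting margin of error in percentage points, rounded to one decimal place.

SE(p̂) = √[p(1−p)/n] = √[0.1924/1902] = 0.01006.
E = z × SE = 1.751 × 0.01006 = 0.01761, or 1.8 percentage points.

1.8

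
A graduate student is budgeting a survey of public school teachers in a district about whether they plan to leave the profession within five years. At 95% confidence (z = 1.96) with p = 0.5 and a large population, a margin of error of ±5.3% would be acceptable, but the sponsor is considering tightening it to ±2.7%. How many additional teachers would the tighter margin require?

At ±5.3%: n = 1.96² × 0.2500 / 0.053² ≈ 341.90 → 342.
At ±2.7%: n = 1.96² × 0.2500 / 0.027² ≈ 1317.42 → 1318.
Additional respondents: 1318 − 342 = 976.

976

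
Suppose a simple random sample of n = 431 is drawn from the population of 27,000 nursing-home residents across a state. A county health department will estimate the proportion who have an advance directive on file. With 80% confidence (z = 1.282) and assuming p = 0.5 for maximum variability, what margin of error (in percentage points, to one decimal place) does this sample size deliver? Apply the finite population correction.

3.1

Finite-population factor: (N−n)/(N−1) = (27000−431)/(27000−1) = 0.9841.
SE(p̂) = √[p(1−p)/n · (N−n)/(N−1)] = √[0.2500/431 × 0.9841] = 0.02389.
E = z × SE = 1.282 × 0.02389 = 0.03063 ≈ 3.1 percentage points.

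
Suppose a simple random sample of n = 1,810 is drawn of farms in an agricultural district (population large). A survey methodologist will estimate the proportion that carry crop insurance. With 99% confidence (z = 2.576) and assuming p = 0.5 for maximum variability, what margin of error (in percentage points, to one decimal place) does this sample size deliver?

3.0

SE(p̂) = √[p(1−p)/n] = √[0.2500/1810] = 0.01175.
E = z × SE = 2.576 × 0.01175 = 0.03027, or 3.0 percentage points.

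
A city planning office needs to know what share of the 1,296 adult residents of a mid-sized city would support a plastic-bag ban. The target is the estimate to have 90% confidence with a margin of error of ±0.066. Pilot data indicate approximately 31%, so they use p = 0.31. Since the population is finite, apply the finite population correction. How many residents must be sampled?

For 90% confidence, z = 1.645.
Unadjusted: n₀ = 1.645² × 0.31 × 0.69 / 0.066² ≈ 132.88, so n₀ = 133.
Finite population correction with N = 1,296: n = n₀ / (1 + (n₀−1)/N) = 133 / (1 + 132/1296) = 133 / 1.1019 ≈ 120.71.
Rounding up, n = 121.

121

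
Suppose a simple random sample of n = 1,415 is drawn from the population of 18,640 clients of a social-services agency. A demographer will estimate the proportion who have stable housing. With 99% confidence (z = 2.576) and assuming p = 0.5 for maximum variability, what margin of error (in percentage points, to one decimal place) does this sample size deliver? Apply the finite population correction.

3.3

Finite-population factor: (N−n)/(N−1) = (18640−1415)/(18640−1) = 0.9241.
SE(p̂) = √[p(1−p)/n · (N−n)/(N−1)] = √[0.2500/1415 × 0.9241] = 0.01278.
E = z × SE = 2.576 × 0.01278 = 0.03292 ≈ 3.3 percentage points.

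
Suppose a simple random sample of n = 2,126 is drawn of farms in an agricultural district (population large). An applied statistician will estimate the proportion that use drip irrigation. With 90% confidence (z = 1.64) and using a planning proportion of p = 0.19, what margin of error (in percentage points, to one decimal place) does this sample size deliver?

SE(p̂) = √[p(1−p)/n] = √[0.1539/2126] = 0.00851.
E = z × SE = 1.64 × 0.00851 = 0.01395, or 1.4 percentage points.

1.4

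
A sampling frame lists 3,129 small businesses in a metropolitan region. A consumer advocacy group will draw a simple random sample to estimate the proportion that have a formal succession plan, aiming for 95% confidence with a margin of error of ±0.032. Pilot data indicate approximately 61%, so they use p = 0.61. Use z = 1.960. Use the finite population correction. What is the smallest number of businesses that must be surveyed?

Unadjusted: n₀ = 1.960² × 0.61 × 0.39 / 0.032² ≈ 892.50, so n₀ = 893.
Finite population correction with N = 3,129: n = n₀ / (1 + (n₀−1)/N) = 893 / (1 + 892/3129) = 893 / 1.2851 ≈ 694.90.
Rounding up, n = 695.

695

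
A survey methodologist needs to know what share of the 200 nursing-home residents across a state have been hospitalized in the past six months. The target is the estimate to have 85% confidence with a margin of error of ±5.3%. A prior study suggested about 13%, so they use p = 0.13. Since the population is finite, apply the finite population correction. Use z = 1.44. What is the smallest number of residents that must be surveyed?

Unadjusted: n₀ = 1.44² × 0.13 × 0.87 / 0.053² ≈ 83.49, so n₀ = 84.
Finite population correction with N = 200: n = n₀ / (1 + (n₀−1)/N) = 84 / (1 + 83/200) = 84 / 1.4150 ≈ 59.36.
Rounding up, n = 60.

60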